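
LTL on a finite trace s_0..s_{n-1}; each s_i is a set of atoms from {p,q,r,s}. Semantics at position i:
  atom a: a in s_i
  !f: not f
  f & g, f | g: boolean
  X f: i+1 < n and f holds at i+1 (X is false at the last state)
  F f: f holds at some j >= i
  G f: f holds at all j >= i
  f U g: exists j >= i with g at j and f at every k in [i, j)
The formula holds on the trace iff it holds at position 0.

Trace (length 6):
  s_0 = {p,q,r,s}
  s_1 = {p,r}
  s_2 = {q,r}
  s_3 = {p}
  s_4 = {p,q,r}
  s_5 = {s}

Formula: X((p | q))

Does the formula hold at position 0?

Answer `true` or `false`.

Answer: true

Derivation:
s_0={p,q,r,s}: X((p | q))=True (p | q)=True p=True q=True
s_1={p,r}: X((p | q))=True (p | q)=True p=True q=False
s_2={q,r}: X((p | q))=True (p | q)=True p=False q=True
s_3={p}: X((p | q))=True (p | q)=True p=True q=False
s_4={p,q,r}: X((p | q))=False (p | q)=True p=True q=True
s_5={s}: X((p | q))=False (p | q)=False p=False q=False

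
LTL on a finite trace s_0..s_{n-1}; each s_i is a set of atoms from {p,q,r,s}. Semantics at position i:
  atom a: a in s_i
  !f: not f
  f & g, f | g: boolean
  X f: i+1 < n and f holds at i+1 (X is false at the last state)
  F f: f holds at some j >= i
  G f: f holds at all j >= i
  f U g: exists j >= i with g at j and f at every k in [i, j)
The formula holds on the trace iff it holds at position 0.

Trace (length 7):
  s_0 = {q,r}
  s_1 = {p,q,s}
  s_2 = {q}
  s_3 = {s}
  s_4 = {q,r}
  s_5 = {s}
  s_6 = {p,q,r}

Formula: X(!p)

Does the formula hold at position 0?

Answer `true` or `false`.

Answer: false

Derivation:
s_0={q,r}: X(!p)=False !p=True p=False
s_1={p,q,s}: X(!p)=True !p=False p=True
s_2={q}: X(!p)=True !p=True p=False
s_3={s}: X(!p)=True !p=True p=False
s_4={q,r}: X(!p)=True !p=True p=False
s_5={s}: X(!p)=False !p=True p=False
s_6={p,q,r}: X(!p)=False !p=False p=True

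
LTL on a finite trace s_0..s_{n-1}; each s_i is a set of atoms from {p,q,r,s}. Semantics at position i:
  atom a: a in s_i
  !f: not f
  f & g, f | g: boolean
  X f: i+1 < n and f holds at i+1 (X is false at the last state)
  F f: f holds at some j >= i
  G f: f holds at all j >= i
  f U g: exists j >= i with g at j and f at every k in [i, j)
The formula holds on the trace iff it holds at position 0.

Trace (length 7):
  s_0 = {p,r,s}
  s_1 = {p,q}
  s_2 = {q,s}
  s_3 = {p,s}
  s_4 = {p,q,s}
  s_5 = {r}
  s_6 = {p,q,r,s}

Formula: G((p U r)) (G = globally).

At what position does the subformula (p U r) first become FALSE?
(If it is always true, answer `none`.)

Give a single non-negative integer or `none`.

s_0={p,r,s}: (p U r)=True p=True r=True
s_1={p,q}: (p U r)=False p=True r=False
s_2={q,s}: (p U r)=False p=False r=False
s_3={p,s}: (p U r)=True p=True r=False
s_4={p,q,s}: (p U r)=True p=True r=False
s_5={r}: (p U r)=True p=False r=True
s_6={p,q,r,s}: (p U r)=True p=True r=True
G((p U r)) holds globally = False
First violation at position 1.

Answer: 1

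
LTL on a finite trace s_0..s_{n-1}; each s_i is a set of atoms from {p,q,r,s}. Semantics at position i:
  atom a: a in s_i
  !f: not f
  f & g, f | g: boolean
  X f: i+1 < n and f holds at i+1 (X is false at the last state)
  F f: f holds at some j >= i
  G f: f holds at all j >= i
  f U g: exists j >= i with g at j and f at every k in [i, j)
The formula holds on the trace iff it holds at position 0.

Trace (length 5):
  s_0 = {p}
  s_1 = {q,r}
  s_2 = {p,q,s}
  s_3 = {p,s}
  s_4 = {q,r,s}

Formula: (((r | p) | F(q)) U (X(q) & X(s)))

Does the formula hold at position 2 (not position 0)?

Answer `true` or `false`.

Answer: true

Derivation:
s_0={p}: (((r | p) | F(q)) U (X(q) & X(s)))=True ((r | p) | F(q))=True (r | p)=True r=False p=True F(q)=True q=False (X(q) & X(s))=False X(q)=True X(s)=False s=False
s_1={q,r}: (((r | p) | F(q)) U (X(q) & X(s)))=True ((r | p) | F(q))=True (r | p)=True r=True p=False F(q)=True q=True (X(q) & X(s))=True X(q)=True X(s)=True s=False
s_2={p,q,s}: (((r | p) | F(q)) U (X(q) & X(s)))=True ((r | p) | F(q))=True (r | p)=True r=False p=True F(q)=True q=True (X(q) & X(s))=False X(q)=False X(s)=True s=True
s_3={p,s}: (((r | p) | F(q)) U (X(q) & X(s)))=True ((r | p) | F(q))=True (r | p)=True r=False p=True F(q)=True q=False (X(q) & X(s))=True X(q)=True X(s)=True s=True
s_4={q,r,s}: (((r | p) | F(q)) U (X(q) & X(s)))=False ((r | p) | F(q))=True (r | p)=True r=True p=False F(q)=True q=True (X(q) & X(s))=False X(q)=False X(s)=False s=True
Evaluating at position 2: result = True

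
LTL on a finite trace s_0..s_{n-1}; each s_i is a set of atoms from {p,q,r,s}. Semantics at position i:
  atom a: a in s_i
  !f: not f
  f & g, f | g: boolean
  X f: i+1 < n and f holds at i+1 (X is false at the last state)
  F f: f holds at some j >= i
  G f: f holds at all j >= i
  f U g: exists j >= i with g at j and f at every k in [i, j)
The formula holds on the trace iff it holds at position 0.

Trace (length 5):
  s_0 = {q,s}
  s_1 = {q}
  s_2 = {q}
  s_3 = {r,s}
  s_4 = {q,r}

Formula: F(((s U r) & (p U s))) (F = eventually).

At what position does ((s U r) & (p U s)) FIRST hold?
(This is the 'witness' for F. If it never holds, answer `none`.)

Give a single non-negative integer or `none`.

Answer: 3

Derivation:
s_0={q,s}: ((s U r) & (p U s))=False (s U r)=False s=True r=False (p U s)=True p=False
s_1={q}: ((s U r) & (p U s))=False (s U r)=False s=False r=False (p U s)=False p=False
s_2={q}: ((s U r) & (p U s))=False (s U r)=False s=False r=False (p U s)=False p=False
s_3={r,s}: ((s U r) & (p U s))=True (s U r)=True s=True r=True (p U s)=True p=False
s_4={q,r}: ((s U r) & (p U s))=False (s U r)=True s=False r=True (p U s)=False p=False
F(((s U r) & (p U s))) holds; first witness at position 3.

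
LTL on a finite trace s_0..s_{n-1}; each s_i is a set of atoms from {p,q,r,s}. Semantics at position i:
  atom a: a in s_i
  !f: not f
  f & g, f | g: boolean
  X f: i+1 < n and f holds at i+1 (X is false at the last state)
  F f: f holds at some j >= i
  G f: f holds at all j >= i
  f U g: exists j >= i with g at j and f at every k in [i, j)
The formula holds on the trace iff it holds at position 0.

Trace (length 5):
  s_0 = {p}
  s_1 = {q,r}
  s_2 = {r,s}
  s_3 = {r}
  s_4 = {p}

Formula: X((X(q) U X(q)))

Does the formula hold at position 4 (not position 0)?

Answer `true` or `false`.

Answer: false

Derivation:
s_0={p}: X((X(q) U X(q)))=False (X(q) U X(q))=True X(q)=True q=False
s_1={q,r}: X((X(q) U X(q)))=False (X(q) U X(q))=False X(q)=False q=True
s_2={r,s}: X((X(q) U X(q)))=False (X(q) U X(q))=False X(q)=False q=False
s_3={r}: X((X(q) U X(q)))=False (X(q) U X(q))=False X(q)=False q=False
s_4={p}: X((X(q) U X(q)))=False (X(q) U X(q))=False X(q)=False q=False
Evaluating at position 4: result = False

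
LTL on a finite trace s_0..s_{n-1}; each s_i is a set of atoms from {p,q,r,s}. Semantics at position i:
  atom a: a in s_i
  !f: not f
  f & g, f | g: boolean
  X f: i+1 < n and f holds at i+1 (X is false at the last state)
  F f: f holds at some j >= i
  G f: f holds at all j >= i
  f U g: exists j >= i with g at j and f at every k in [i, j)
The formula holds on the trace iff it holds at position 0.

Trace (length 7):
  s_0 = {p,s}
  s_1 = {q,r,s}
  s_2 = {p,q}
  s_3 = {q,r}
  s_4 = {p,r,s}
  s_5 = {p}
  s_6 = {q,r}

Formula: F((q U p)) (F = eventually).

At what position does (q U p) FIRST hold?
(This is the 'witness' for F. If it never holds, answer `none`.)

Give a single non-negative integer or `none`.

s_0={p,s}: (q U p)=True q=False p=True
s_1={q,r,s}: (q U p)=True q=True p=False
s_2={p,q}: (q U p)=True q=True p=True
s_3={q,r}: (q U p)=True q=True p=False
s_4={p,r,s}: (q U p)=True q=False p=True
s_5={p}: (q U p)=True q=False p=True
s_6={q,r}: (q U p)=False q=True p=False
F((q U p)) holds; first witness at position 0.

Answer: 0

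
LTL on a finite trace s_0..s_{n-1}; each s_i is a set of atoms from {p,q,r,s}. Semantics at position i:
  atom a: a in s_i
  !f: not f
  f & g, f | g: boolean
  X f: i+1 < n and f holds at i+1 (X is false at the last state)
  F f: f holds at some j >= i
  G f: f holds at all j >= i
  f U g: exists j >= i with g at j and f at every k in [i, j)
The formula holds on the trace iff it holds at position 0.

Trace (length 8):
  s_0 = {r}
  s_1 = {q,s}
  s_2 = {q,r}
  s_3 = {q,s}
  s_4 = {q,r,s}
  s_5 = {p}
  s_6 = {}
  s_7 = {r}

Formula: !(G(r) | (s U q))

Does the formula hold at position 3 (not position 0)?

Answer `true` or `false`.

Answer: false

Derivation:
s_0={r}: !(G(r) | (s U q))=True (G(r) | (s U q))=False G(r)=False r=True (s U q)=False s=False q=False
s_1={q,s}: !(G(r) | (s U q))=False (G(r) | (s U q))=True G(r)=False r=False (s U q)=True s=True q=True
s_2={q,r}: !(G(r) | (s U q))=False (G(r) | (s U q))=True G(r)=False r=True (s U q)=True s=False q=True
s_3={q,s}: !(G(r) | (s U q))=False (G(r) | (s U q))=True G(r)=False r=False (s U q)=True s=True q=True
s_4={q,r,s}: !(G(r) | (s U q))=False (G(r) | (s U q))=True G(r)=False r=True (s U q)=True s=True q=True
s_5={p}: !(G(r) | (s U q))=True (G(r) | (s U q))=False G(r)=False r=False (s U q)=False s=False q=False
s_6={}: !(G(r) | (s U q))=True (G(r) | (s U q))=False G(r)=False r=False (s U q)=False s=False q=False
s_7={r}: !(G(r) | (s U q))=False (G(r) | (s U q))=True G(r)=True r=True (s U q)=False s=False q=False
Evaluating at position 3: result = False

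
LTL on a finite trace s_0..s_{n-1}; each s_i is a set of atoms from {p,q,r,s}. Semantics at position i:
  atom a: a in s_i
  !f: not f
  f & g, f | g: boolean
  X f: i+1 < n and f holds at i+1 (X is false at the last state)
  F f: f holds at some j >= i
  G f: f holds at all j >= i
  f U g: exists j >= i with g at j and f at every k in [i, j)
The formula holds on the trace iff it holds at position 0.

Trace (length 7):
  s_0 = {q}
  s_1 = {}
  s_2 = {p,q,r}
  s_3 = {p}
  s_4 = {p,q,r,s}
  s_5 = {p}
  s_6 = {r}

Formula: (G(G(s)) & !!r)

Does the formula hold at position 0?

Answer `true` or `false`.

Answer: false

Derivation:
s_0={q}: (G(G(s)) & !!r)=False G(G(s))=False G(s)=False s=False !!r=False !r=True r=False
s_1={}: (G(G(s)) & !!r)=False G(G(s))=False G(s)=False s=False !!r=False !r=True r=False
s_2={p,q,r}: (G(G(s)) & !!r)=False G(G(s))=False G(s)=False s=False !!r=True !r=False r=True
s_3={p}: (G(G(s)) & !!r)=False G(G(s))=False G(s)=False s=False !!r=False !r=True r=False
s_4={p,q,r,s}: (G(G(s)) & !!r)=False G(G(s))=False G(s)=False s=True !!r=True !r=False r=True
s_5={p}: (G(G(s)) & !!r)=False G(G(s))=False G(s)=False s=False !!r=False !r=True r=False
s_6={r}: (G(G(s)) & !!r)=False G(G(s))=False G(s)=False s=False !!r=True !r=False r=True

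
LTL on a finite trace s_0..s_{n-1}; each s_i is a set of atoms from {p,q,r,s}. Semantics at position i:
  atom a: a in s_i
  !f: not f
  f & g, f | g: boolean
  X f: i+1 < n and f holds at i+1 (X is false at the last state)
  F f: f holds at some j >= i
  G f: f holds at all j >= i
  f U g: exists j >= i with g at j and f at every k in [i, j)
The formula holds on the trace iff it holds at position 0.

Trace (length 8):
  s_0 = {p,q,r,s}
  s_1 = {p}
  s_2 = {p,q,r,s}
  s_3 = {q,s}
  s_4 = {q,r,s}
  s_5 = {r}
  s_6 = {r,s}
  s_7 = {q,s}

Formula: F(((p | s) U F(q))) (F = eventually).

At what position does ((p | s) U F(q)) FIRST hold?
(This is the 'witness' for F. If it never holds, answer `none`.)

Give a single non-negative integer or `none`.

Answer: 0

Derivation:
s_0={p,q,r,s}: ((p | s) U F(q))=True (p | s)=True p=True s=True F(q)=True q=True
s_1={p}: ((p | s) U F(q))=True (p | s)=True p=True s=False F(q)=True q=False
s_2={p,q,r,s}: ((p | s) U F(q))=True (p | s)=True p=True s=True F(q)=True q=True
s_3={q,s}: ((p | s) U F(q))=True (p | s)=True p=False s=True F(q)=True q=True
s_4={q,r,s}: ((p | s) U F(q))=True (p | s)=True p=False s=True F(q)=True q=True
s_5={r}: ((p | s) U F(q))=True (p | s)=False p=False s=False F(q)=True q=False
s_6={r,s}: ((p | s) U F(q))=True (p | s)=True p=False s=True F(q)=True q=False
s_7={q,s}: ((p | s) U F(q))=True (p | s)=True p=False s=True F(q)=True q=True
F(((p | s) U F(q))) holds; first witness at position 0.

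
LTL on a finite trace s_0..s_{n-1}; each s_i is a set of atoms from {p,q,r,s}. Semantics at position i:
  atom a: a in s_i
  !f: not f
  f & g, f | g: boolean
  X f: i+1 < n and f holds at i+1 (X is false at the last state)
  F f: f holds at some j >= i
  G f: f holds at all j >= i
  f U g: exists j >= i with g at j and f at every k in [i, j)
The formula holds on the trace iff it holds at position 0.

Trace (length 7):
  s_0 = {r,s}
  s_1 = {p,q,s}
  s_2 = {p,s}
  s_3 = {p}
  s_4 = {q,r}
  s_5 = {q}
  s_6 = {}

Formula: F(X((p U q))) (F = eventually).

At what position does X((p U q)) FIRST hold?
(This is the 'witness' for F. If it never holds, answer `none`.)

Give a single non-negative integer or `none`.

Answer: 0

Derivation:
s_0={r,s}: X((p U q))=True (p U q)=False p=False q=False
s_1={p,q,s}: X((p U q))=True (p U q)=True p=True q=True
s_2={p,s}: X((p U q))=True (p U q)=True p=True q=False
s_3={p}: X((p U q))=True (p U q)=True p=True q=False
s_4={q,r}: X((p U q))=True (p U q)=True p=False q=True
s_5={q}: X((p U q))=False (p U q)=True p=False q=True
s_6={}: X((p U q))=False (p U q)=False p=False q=False
F(X((p U q))) holds; first witness at position 0.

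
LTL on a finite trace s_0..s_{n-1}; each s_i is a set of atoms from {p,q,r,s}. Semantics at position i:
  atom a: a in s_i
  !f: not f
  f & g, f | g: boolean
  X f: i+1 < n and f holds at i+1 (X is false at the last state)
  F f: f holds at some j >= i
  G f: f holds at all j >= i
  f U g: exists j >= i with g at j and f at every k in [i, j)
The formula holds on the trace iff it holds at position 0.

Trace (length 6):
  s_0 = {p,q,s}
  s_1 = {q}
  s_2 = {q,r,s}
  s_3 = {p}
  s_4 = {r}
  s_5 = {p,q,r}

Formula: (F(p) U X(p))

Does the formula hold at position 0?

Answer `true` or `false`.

Answer: true

Derivation:
s_0={p,q,s}: (F(p) U X(p))=True F(p)=True p=True X(p)=False
s_1={q}: (F(p) U X(p))=True F(p)=True p=False X(p)=False
s_2={q,r,s}: (F(p) U X(p))=True F(p)=True p=False X(p)=True
s_3={p}: (F(p) U X(p))=True F(p)=True p=True X(p)=False
s_4={r}: (F(p) U X(p))=True F(p)=True p=False X(p)=True
s_5={p,q,r}: (F(p) U X(p))=False F(p)=True p=True X(p)=False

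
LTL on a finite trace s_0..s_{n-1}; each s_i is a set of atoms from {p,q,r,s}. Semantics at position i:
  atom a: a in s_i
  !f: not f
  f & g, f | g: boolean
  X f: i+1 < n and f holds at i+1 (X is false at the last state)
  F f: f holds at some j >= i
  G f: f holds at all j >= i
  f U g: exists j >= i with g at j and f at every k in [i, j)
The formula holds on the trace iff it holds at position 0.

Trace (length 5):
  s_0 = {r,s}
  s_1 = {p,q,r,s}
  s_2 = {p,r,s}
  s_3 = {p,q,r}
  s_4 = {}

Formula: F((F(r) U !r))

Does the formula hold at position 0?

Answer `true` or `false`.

s_0={r,s}: F((F(r) U !r))=True (F(r) U !r)=True F(r)=True r=True !r=False
s_1={p,q,r,s}: F((F(r) U !r))=True (F(r) U !r)=True F(r)=True r=True !r=False
s_2={p,r,s}: F((F(r) U !r))=True (F(r) U !r)=True F(r)=True r=True !r=False
s_3={p,q,r}: F((F(r) U !r))=True (F(r) U !r)=True F(r)=True r=True !r=False
s_4={}: F((F(r) U !r))=True (F(r) U !r)=True F(r)=False r=False !r=True

Answer: true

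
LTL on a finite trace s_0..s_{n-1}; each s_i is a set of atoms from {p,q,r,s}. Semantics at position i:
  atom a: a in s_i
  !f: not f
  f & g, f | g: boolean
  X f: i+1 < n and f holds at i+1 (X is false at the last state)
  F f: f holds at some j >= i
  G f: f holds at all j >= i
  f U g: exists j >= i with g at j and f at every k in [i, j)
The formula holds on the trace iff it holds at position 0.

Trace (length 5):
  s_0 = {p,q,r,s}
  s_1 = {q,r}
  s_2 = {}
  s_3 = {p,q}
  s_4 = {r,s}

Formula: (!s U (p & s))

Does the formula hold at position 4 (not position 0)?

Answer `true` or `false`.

s_0={p,q,r,s}: (!s U (p & s))=True !s=False s=True (p & s)=True p=True
s_1={q,r}: (!s U (p & s))=False !s=True s=False (p & s)=False p=False
s_2={}: (!s U (p & s))=False !s=True s=False (p & s)=False p=False
s_3={p,q}: (!s U (p & s))=False !s=True s=False (p & s)=False p=True
s_4={r,s}: (!s U (p & s))=False !s=False s=True (p & s)=False p=False
Evaluating at position 4: result = False

Answer: false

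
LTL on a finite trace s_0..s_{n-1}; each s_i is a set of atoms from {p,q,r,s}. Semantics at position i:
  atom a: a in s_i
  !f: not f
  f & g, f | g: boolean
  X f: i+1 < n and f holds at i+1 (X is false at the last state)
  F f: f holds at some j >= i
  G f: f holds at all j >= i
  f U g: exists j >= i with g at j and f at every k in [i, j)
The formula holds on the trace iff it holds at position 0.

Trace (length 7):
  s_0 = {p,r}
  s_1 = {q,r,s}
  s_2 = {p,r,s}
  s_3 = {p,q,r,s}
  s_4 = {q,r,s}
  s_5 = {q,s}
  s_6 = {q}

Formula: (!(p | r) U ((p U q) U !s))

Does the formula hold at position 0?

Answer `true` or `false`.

s_0={p,r}: (!(p | r) U ((p U q) U !s))=True !(p | r)=False (p | r)=True p=True r=True ((p U q) U !s)=True (p U q)=True q=False !s=True s=False
s_1={q,r,s}: (!(p | r) U ((p U q) U !s))=True !(p | r)=False (p | r)=True p=False r=True ((p U q) U !s)=True (p U q)=True q=True !s=False s=True
s_2={p,r,s}: (!(p | r) U ((p U q) U !s))=True !(p | r)=False (p | r)=True p=True r=True ((p U q) U !s)=True (p U q)=True q=False !s=False s=True
s_3={p,q,r,s}: (!(p | r) U ((p U q) U !s))=True !(p | r)=False (p | r)=True p=True r=True ((p U q) U !s)=True (p U q)=True q=True !s=False s=True
s_4={q,r,s}: (!(p | r) U ((p U q) U !s))=True !(p | r)=False (p | r)=True p=False r=True ((p U q) U !s)=True (p U q)=True q=True !s=False s=True
s_5={q,s}: (!(p | r) U ((p U q) U !s))=True !(p | r)=True (p | r)=False p=False r=False ((p U q) U !s)=True (p U q)=True q=True !s=False s=True
s_6={q}: (!(p | r) U ((p U q) U !s))=True !(p | r)=True (p | r)=False p=False r=False ((p U q) U !s)=True (p U q)=True q=True !s=True s=False

Answer: true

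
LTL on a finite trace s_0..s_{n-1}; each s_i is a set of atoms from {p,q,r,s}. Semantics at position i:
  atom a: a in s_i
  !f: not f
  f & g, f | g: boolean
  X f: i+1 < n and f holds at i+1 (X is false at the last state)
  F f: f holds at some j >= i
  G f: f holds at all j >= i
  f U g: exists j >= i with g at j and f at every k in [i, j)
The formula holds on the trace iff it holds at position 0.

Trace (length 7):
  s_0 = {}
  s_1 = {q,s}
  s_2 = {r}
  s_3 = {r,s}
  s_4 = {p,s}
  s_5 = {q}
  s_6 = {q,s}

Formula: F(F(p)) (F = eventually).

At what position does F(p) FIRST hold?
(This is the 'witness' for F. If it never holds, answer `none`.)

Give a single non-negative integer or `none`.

Answer: 0

Derivation:
s_0={}: F(p)=True p=False
s_1={q,s}: F(p)=True p=False
s_2={r}: F(p)=True p=False
s_3={r,s}: F(p)=True p=False
s_4={p,s}: F(p)=True p=True
s_5={q}: F(p)=False p=False
s_6={q,s}: F(p)=False p=False
F(F(p)) holds; first witness at position 0.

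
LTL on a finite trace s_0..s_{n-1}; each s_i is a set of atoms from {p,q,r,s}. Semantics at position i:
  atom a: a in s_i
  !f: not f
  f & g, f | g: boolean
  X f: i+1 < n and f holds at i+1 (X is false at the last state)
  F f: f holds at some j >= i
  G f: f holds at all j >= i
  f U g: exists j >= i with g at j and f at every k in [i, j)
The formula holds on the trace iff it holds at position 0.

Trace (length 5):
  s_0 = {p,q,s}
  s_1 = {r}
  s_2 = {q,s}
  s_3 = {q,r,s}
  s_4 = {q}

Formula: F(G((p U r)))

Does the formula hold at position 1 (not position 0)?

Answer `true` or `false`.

Answer: false

Derivation:
s_0={p,q,s}: F(G((p U r)))=False G((p U r))=False (p U r)=True p=True r=False
s_1={r}: F(G((p U r)))=False G((p U r))=False (p U r)=True p=False r=True
s_2={q,s}: F(G((p U r)))=False G((p U r))=False (p U r)=False p=False r=False
s_3={q,r,s}: F(G((p U r)))=False G((p U r))=False (p U r)=True p=False r=True
s_4={q}: F(G((p U r)))=False G((p U r))=False (p U r)=False p=False r=False
Evaluating at position 1: result = False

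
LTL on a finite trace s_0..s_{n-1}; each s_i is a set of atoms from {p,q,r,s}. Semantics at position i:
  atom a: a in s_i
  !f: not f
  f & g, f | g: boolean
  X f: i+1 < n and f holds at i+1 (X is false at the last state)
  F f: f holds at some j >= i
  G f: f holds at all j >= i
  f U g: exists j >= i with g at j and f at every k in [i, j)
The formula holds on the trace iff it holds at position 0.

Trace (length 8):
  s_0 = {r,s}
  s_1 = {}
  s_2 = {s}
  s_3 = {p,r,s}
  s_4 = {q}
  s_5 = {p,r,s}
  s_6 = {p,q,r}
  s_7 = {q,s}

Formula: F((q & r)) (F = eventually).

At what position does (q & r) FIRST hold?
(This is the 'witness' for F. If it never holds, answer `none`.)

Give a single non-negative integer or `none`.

s_0={r,s}: (q & r)=False q=False r=True
s_1={}: (q & r)=False q=False r=False
s_2={s}: (q & r)=False q=False r=False
s_3={p,r,s}: (q & r)=False q=False r=True
s_4={q}: (q & r)=False q=True r=False
s_5={p,r,s}: (q & r)=False q=False r=True
s_6={p,q,r}: (q & r)=True q=True r=True
s_7={q,s}: (q & r)=False q=True r=False
F((q & r)) holds; first witness at position 6.

Answer: 6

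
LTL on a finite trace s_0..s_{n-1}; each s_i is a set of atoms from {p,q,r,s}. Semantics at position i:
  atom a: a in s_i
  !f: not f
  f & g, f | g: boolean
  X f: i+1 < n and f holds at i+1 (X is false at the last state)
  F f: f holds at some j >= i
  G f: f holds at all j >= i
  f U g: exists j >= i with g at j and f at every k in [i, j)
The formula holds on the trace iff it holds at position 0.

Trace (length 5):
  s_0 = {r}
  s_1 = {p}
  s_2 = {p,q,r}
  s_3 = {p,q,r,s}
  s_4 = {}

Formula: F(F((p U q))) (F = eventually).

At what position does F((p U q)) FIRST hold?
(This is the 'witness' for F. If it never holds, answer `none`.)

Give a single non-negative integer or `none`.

Answer: 0

Derivation:
s_0={r}: F((p U q))=True (p U q)=False p=False q=False
s_1={p}: F((p U q))=True (p U q)=True p=True q=False
s_2={p,q,r}: F((p U q))=True (p U q)=True p=True q=True
s_3={p,q,r,s}: F((p U q))=True (p U q)=True p=True q=True
s_4={}: F((p U q))=False (p U q)=False p=False q=False
F(F((p U q))) holds; first witness at position 0.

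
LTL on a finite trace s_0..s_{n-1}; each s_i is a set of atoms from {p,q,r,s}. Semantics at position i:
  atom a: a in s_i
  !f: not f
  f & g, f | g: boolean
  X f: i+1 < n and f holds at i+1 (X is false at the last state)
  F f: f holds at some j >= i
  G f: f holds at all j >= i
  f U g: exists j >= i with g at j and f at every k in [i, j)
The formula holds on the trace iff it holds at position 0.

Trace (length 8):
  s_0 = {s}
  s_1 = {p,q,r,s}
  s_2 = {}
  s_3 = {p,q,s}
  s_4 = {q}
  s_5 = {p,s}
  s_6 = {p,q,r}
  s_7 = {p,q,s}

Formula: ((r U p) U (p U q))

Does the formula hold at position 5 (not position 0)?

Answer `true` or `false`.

Answer: true

Derivation:
s_0={s}: ((r U p) U (p U q))=False (r U p)=False r=False p=False (p U q)=False q=False
s_1={p,q,r,s}: ((r U p) U (p U q))=True (r U p)=True r=True p=True (p U q)=True q=True
s_2={}: ((r U p) U (p U q))=False (r U p)=False r=False p=False (p U q)=False q=False
s_3={p,q,s}: ((r U p) U (p U q))=True (r U p)=True r=False p=True (p U q)=True q=True
s_4={q}: ((r U p) U (p U q))=True (r U p)=False r=False p=False (p U q)=True q=True
s_5={p,s}: ((r U p) U (p U q))=True (r U p)=True r=False p=True (p U q)=True q=False
s_6={p,q,r}: ((r U p) U (p U q))=True (r U p)=True r=True p=True (p U q)=True q=True
s_7={p,q,s}: ((r U p) U (p U q))=True (r U p)=True r=False p=True (p U q)=True q=True
Evaluating at position 5: result = True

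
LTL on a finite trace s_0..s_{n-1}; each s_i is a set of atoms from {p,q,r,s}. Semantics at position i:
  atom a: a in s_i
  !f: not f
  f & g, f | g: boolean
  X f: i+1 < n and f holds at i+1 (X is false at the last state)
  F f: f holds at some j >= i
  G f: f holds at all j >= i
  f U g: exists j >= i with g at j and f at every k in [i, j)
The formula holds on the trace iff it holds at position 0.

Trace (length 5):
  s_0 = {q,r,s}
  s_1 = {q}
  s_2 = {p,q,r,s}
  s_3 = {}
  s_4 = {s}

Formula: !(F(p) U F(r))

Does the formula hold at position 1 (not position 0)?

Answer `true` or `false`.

Answer: false

Derivation:
s_0={q,r,s}: !(F(p) U F(r))=False (F(p) U F(r))=True F(p)=True p=False F(r)=True r=True
s_1={q}: !(F(p) U F(r))=False (F(p) U F(r))=True F(p)=True p=False F(r)=True r=False
s_2={p,q,r,s}: !(F(p) U F(r))=False (F(p) U F(r))=True F(p)=True p=True F(r)=True r=True
s_3={}: !(F(p) U F(r))=True (F(p) U F(r))=False F(p)=False p=False F(r)=False r=False
s_4={s}: !(F(p) U F(r))=True (F(p) U F(r))=False F(p)=False p=False F(r)=False r=False
Evaluating at position 1: result = False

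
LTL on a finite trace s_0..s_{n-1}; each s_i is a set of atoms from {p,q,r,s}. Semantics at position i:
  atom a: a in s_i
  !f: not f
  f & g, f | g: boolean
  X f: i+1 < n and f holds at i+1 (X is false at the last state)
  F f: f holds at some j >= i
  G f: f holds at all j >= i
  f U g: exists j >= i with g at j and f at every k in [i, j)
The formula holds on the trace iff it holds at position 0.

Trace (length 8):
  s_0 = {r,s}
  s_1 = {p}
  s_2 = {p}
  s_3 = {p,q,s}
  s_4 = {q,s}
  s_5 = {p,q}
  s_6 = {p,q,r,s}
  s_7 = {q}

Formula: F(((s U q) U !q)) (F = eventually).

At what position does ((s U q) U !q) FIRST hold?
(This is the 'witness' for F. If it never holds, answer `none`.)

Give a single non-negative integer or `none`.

s_0={r,s}: ((s U q) U !q)=True (s U q)=False s=True q=False !q=True
s_1={p}: ((s U q) U !q)=True (s U q)=False s=False q=False !q=True
s_2={p}: ((s U q) U !q)=True (s U q)=False s=False q=False !q=True
s_3={p,q,s}: ((s U q) U !q)=False (s U q)=True s=True q=True !q=False
s_4={q,s}: ((s U q) U !q)=False (s U q)=True s=True q=True !q=False
s_5={p,q}: ((s U q) U !q)=False (s U q)=True s=False q=True !q=False
s_6={p,q,r,s}: ((s U q) U !q)=False (s U q)=True s=True q=True !q=False
s_7={q}: ((s U q) U !q)=False (s U q)=True s=False q=True !q=False
F(((s U q) U !q)) holds; first witness at position 0.

Answer: 0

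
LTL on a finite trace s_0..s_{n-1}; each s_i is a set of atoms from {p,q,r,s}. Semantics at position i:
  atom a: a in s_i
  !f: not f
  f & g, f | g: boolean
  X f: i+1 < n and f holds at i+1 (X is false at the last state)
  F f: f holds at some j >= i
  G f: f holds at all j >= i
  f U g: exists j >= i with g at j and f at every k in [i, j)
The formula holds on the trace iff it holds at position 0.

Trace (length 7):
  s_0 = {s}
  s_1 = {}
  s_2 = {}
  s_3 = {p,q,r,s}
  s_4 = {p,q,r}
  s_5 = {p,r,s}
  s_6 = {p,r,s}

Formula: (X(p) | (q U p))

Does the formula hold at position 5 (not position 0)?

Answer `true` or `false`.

s_0={s}: (X(p) | (q U p))=False X(p)=False p=False (q U p)=False q=False
s_1={}: (X(p) | (q U p))=False X(p)=False p=False (q U p)=False q=False
s_2={}: (X(p) | (q U p))=True X(p)=True p=False (q U p)=False q=False
s_3={p,q,r,s}: (X(p) | (q U p))=True X(p)=True p=True (q U p)=True q=True
s_4={p,q,r}: (X(p) | (q U p))=True X(p)=True p=True (q U p)=True q=True
s_5={p,r,s}: (X(p) | (q U p))=True X(p)=True p=True (q U p)=True q=False
s_6={p,r,s}: (X(p) | (q U p))=True X(p)=False p=True (q U p)=True q=False
Evaluating at position 5: result = True

Answer: true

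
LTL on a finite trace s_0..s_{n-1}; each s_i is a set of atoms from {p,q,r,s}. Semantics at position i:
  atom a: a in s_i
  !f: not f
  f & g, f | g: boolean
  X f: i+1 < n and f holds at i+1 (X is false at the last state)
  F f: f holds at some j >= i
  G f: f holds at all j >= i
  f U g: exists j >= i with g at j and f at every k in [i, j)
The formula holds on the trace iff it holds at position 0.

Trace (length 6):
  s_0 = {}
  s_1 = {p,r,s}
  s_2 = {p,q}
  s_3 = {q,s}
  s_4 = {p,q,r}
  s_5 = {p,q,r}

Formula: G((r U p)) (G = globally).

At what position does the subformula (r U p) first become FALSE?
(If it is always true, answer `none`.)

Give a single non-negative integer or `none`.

s_0={}: (r U p)=False r=False p=False
s_1={p,r,s}: (r U p)=True r=True p=True
s_2={p,q}: (r U p)=True r=False p=True
s_3={q,s}: (r U p)=False r=False p=False
s_4={p,q,r}: (r U p)=True r=True p=True
s_5={p,q,r}: (r U p)=True r=True p=True
G((r U p)) holds globally = False
First violation at position 0.

Answer: 0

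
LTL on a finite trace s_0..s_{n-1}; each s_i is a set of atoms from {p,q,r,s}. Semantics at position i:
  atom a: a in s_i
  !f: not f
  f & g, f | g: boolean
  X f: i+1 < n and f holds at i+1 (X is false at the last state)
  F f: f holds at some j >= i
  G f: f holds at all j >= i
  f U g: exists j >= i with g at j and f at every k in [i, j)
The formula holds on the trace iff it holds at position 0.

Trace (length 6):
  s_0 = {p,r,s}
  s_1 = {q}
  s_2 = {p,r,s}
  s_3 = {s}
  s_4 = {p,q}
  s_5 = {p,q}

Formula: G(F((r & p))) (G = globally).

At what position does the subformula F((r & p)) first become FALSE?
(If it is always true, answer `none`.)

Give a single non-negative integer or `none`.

Answer: 3

Derivation:
s_0={p,r,s}: F((r & p))=True (r & p)=True r=True p=True
s_1={q}: F((r & p))=True (r & p)=False r=False p=False
s_2={p,r,s}: F((r & p))=True (r & p)=True r=True p=True
s_3={s}: F((r & p))=False (r & p)=False r=False p=False
s_4={p,q}: F((r & p))=False (r & p)=False r=False p=True
s_5={p,q}: F((r & p))=False (r & p)=False r=False p=True
G(F((r & p))) holds globally = False
First violation at position 3.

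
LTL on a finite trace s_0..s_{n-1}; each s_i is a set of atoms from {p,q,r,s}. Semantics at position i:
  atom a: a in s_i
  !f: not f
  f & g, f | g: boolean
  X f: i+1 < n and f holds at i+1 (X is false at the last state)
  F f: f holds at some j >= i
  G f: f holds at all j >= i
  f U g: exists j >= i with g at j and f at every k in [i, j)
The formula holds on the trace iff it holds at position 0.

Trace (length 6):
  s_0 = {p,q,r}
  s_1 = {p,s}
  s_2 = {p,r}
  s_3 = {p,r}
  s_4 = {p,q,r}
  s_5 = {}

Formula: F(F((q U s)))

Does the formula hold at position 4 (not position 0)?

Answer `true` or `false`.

Answer: false

Derivation:
s_0={p,q,r}: F(F((q U s)))=True F((q U s))=True (q U s)=True q=True s=False
s_1={p,s}: F(F((q U s)))=True F((q U s))=True (q U s)=True q=False s=True
s_2={p,r}: F(F((q U s)))=False F((q U s))=False (q U s)=False q=False s=False
s_3={p,r}: F(F((q U s)))=False F((q U s))=False (q U s)=False q=False s=False
s_4={p,q,r}: F(F((q U s)))=False F((q U s))=False (q U s)=False q=True s=False
s_5={}: F(F((q U s)))=False F((q U s))=False (q U s)=False q=False s=False
Evaluating at position 4: result = False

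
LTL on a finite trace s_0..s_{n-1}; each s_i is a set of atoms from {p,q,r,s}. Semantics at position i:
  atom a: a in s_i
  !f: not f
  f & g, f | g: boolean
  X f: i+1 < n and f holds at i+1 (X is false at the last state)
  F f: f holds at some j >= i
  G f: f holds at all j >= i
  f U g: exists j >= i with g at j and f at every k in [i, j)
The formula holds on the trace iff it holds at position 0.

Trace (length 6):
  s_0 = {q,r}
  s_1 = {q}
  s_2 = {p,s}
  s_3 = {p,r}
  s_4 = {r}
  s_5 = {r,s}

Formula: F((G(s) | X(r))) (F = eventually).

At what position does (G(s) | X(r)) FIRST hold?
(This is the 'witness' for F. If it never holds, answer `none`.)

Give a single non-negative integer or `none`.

Answer: 2

Derivation:
s_0={q,r}: (G(s) | X(r))=False G(s)=False s=False X(r)=False r=True
s_1={q}: (G(s) | X(r))=False G(s)=False s=False X(r)=False r=False
s_2={p,s}: (G(s) | X(r))=True G(s)=False s=True X(r)=True r=False
s_3={p,r}: (G(s) | X(r))=True G(s)=False s=False X(r)=True r=True
s_4={r}: (G(s) | X(r))=True G(s)=False s=False X(r)=True r=True
s_5={r,s}: (G(s) | X(r))=True G(s)=True s=True X(r)=False r=True
F((G(s) | X(r))) holds; first witness at position 2.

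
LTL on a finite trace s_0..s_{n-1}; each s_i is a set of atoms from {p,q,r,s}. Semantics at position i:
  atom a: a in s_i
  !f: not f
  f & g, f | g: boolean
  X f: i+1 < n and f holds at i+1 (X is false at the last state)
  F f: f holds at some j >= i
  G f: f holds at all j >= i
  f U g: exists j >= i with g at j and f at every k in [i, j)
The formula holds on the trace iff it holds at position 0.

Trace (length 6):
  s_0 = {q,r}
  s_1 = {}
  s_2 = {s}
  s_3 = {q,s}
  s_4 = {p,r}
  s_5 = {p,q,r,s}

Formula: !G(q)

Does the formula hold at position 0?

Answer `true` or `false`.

s_0={q,r}: !G(q)=True G(q)=False q=True
s_1={}: !G(q)=True G(q)=False q=False
s_2={s}: !G(q)=True G(q)=False q=False
s_3={q,s}: !G(q)=True G(q)=False q=True
s_4={p,r}: !G(q)=True G(q)=False q=False
s_5={p,q,r,s}: !G(q)=False G(q)=True q=True

Answer: true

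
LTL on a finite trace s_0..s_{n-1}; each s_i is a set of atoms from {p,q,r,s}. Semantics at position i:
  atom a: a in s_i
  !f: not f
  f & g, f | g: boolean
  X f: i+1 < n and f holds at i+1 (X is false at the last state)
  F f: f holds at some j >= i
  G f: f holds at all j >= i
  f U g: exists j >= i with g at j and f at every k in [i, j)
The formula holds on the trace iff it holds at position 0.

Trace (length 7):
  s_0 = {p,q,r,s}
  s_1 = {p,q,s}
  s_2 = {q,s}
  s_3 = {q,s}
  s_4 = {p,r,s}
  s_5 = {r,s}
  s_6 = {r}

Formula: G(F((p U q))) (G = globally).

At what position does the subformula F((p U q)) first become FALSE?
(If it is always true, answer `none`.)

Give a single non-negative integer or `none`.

s_0={p,q,r,s}: F((p U q))=True (p U q)=True p=True q=True
s_1={p,q,s}: F((p U q))=True (p U q)=True p=True q=True
s_2={q,s}: F((p U q))=True (p U q)=True p=False q=True
s_3={q,s}: F((p U q))=True (p U q)=True p=False q=True
s_4={p,r,s}: F((p U q))=False (p U q)=False p=True q=False
s_5={r,s}: F((p U q))=False (p U q)=False p=False q=False
s_6={r}: F((p U q))=False (p U q)=False p=False q=False
G(F((p U q))) holds globally = False
First violation at position 4.

Answer: 4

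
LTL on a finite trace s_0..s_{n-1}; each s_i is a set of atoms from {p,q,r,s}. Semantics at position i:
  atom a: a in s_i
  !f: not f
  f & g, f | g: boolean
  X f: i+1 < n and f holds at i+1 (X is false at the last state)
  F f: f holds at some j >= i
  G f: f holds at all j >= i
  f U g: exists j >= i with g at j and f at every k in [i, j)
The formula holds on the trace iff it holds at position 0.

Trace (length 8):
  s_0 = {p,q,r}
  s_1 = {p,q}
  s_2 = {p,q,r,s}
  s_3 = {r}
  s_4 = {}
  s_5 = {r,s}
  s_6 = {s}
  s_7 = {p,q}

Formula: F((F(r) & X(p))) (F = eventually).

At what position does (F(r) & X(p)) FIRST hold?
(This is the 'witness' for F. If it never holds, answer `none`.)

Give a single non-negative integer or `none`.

s_0={p,q,r}: (F(r) & X(p))=True F(r)=True r=True X(p)=True p=True
s_1={p,q}: (F(r) & X(p))=True F(r)=True r=False X(p)=True p=True
s_2={p,q,r,s}: (F(r) & X(p))=False F(r)=True r=True X(p)=False p=True
s_3={r}: (F(r) & X(p))=False F(r)=True r=True X(p)=False p=False
s_4={}: (F(r) & X(p))=False F(r)=True r=False X(p)=False p=False
s_5={r,s}: (F(r) & X(p))=False F(r)=True r=True X(p)=False p=False
s_6={s}: (F(r) & X(p))=False F(r)=False r=False X(p)=True p=False
s_7={p,q}: (F(r) & X(p))=False F(r)=False r=False X(p)=False p=True
F((F(r) & X(p))) holds; first witness at position 0.

Answer: 0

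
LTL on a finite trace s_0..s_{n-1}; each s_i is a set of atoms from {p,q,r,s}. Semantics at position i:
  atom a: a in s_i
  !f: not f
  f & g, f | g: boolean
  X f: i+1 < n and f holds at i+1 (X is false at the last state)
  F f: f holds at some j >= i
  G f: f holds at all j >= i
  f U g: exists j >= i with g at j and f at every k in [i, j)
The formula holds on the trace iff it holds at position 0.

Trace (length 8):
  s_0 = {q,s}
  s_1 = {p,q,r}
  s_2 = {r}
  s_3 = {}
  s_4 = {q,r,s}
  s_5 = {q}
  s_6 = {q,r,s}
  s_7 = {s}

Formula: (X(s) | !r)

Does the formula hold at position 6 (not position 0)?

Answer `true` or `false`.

s_0={q,s}: (X(s) | !r)=True X(s)=False s=True !r=True r=False
s_1={p,q,r}: (X(s) | !r)=False X(s)=False s=False !r=False r=True
s_2={r}: (X(s) | !r)=False X(s)=False s=False !r=False r=True
s_3={}: (X(s) | !r)=True X(s)=True s=False !r=True r=False
s_4={q,r,s}: (X(s) | !r)=False X(s)=False s=True !r=False r=True
s_5={q}: (X(s) | !r)=True X(s)=True s=False !r=True r=False
s_6={q,r,s}: (X(s) | !r)=True X(s)=True s=True !r=False r=True
s_7={s}: (X(s) | !r)=True X(s)=False s=True !r=True r=False
Evaluating at position 6: result = True

Answer: true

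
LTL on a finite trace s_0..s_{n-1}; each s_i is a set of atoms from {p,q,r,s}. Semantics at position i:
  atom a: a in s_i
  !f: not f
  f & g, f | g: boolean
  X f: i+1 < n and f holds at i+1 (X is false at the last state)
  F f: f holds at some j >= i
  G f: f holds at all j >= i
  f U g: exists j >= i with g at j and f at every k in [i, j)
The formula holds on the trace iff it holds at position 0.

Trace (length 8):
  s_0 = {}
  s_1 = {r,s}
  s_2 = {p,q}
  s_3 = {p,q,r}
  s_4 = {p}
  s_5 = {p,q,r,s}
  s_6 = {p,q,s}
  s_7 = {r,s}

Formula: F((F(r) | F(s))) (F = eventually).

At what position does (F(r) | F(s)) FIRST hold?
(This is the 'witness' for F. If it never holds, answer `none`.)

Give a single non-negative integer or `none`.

s_0={}: (F(r) | F(s))=True F(r)=True r=False F(s)=True s=False
s_1={r,s}: (F(r) | F(s))=True F(r)=True r=True F(s)=True s=True
s_2={p,q}: (F(r) | F(s))=True F(r)=True r=False F(s)=True s=False
s_3={p,q,r}: (F(r) | F(s))=True F(r)=True r=True F(s)=True s=False
s_4={p}: (F(r) | F(s))=True F(r)=True r=False F(s)=True s=False
s_5={p,q,r,s}: (F(r) | F(s))=True F(r)=True r=True F(s)=True s=True
s_6={p,q,s}: (F(r) | F(s))=True F(r)=True r=False F(s)=True s=True
s_7={r,s}: (F(r) | F(s))=True F(r)=True r=True F(s)=True s=True
F((F(r) | F(s))) holds; first witness at position 0.

Answer: 0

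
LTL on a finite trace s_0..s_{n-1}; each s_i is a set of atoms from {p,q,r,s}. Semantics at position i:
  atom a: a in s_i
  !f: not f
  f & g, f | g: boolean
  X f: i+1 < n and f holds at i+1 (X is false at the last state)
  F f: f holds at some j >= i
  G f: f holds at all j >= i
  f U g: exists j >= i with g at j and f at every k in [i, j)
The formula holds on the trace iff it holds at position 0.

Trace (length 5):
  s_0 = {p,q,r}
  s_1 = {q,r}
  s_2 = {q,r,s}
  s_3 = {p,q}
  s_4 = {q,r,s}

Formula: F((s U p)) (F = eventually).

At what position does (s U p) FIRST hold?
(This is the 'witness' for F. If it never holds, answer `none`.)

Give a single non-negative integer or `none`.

Answer: 0

Derivation:
s_0={p,q,r}: (s U p)=True s=False p=True
s_1={q,r}: (s U p)=False s=False p=False
s_2={q,r,s}: (s U p)=True s=True p=False
s_3={p,q}: (s U p)=True s=False p=True
s_4={q,r,s}: (s U p)=False s=True p=False
F((s U p)) holds; first witness at position 0.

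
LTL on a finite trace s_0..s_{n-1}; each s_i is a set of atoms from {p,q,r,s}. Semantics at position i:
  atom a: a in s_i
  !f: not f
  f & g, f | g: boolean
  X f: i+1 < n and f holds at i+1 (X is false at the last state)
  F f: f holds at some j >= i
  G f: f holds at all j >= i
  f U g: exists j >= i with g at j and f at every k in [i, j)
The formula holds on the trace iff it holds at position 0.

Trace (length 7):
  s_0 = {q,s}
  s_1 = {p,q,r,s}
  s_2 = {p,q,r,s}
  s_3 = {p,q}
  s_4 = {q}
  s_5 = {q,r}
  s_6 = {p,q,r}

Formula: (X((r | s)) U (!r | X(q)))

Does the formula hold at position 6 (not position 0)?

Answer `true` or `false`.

s_0={q,s}: (X((r | s)) U (!r | X(q)))=True X((r | s))=True (r | s)=True r=False s=True (!r | X(q))=True !r=True X(q)=True q=True
s_1={p,q,r,s}: (X((r | s)) U (!r | X(q)))=True X((r | s))=True (r | s)=True r=True s=True (!r | X(q))=True !r=False X(q)=True q=True
s_2={p,q,r,s}: (X((r | s)) U (!r | X(q)))=True X((r | s))=False (r | s)=True r=True s=True (!r | X(q))=True !r=False X(q)=True q=True
s_3={p,q}: (X((r | s)) U (!r | X(q)))=True X((r | s))=False (r | s)=False r=False s=False (!r | X(q))=True !r=True X(q)=True q=True
s_4={q}: (X((r | s)) U (!r | X(q)))=True X((r | s))=True (r | s)=False r=False s=False (!r | X(q))=True !r=True X(q)=True q=True
s_5={q,r}: (X((r | s)) U (!r | X(q)))=True X((r | s))=True (r | s)=True r=True s=False (!r | X(q))=True !r=False X(q)=True q=True
s_6={p,q,r}: (X((r | s)) U (!r | X(q)))=False X((r | s))=False (r | s)=True r=True s=False (!r | X(q))=False !r=False X(q)=False q=True
Evaluating at position 6: result = False

Answer: false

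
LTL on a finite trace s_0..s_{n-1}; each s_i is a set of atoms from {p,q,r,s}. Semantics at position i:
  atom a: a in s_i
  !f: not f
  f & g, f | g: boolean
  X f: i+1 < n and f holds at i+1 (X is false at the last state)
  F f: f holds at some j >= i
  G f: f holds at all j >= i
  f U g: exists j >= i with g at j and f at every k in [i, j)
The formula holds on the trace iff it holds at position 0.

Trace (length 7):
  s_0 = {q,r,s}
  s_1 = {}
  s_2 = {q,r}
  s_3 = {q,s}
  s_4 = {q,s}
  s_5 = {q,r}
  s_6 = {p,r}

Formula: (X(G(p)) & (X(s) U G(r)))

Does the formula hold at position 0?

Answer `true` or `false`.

Answer: false

Derivation:
s_0={q,r,s}: (X(G(p)) & (X(s) U G(r)))=False X(G(p))=False G(p)=False p=False (X(s) U G(r))=False X(s)=False s=True G(r)=False r=True
s_1={}: (X(G(p)) & (X(s) U G(r)))=False X(G(p))=False G(p)=False p=False (X(s) U G(r))=False X(s)=False s=False G(r)=False r=False
s_2={q,r}: (X(G(p)) & (X(s) U G(r)))=False X(G(p))=False G(p)=False p=False (X(s) U G(r))=False X(s)=True s=False G(r)=False r=True
s_3={q,s}: (X(G(p)) & (X(s) U G(r)))=False X(G(p))=False G(p)=False p=False (X(s) U G(r))=False X(s)=True s=True G(r)=False r=False
s_4={q,s}: (X(G(p)) & (X(s) U G(r)))=False X(G(p))=False G(p)=False p=False (X(s) U G(r))=False X(s)=False s=True G(r)=False r=False
s_5={q,r}: (X(G(p)) & (X(s) U G(r)))=True X(G(p))=True G(p)=False p=False (X(s) U G(r))=True X(s)=False s=False G(r)=True r=True
s_6={p,r}: (X(G(p)) & (X(s) U G(r)))=False X(G(p))=False G(p)=True p=True (X(s) U G(r))=True X(s)=False s=False G(r)=True r=True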